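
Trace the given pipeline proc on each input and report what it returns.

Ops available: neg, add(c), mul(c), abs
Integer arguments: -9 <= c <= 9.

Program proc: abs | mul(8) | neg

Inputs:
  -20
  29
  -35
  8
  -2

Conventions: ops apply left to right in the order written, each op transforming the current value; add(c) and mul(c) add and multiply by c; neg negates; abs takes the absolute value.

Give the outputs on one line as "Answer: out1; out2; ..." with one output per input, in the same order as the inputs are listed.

Execution, op by op:
  -20 -> 20 -> 160 -> -160
  29 -> 29 -> 232 -> -232
  -35 -> 35 -> 280 -> -280
  8 -> 8 -> 64 -> -64
  -2 -> 2 -> 16 -> -16

-160; -232; -280; -64; -16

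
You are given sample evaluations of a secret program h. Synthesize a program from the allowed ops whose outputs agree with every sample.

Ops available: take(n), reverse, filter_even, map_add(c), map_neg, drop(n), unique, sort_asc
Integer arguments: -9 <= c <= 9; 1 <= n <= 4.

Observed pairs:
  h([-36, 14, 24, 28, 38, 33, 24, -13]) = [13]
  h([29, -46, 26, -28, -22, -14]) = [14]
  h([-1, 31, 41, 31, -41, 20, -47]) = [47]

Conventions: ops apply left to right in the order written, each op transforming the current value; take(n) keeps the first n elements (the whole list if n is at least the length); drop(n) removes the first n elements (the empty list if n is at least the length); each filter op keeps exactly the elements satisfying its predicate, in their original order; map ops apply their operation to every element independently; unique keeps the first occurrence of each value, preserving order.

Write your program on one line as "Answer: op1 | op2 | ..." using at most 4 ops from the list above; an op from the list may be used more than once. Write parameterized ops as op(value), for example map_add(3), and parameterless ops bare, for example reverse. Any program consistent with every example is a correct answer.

reverse | take(3) | map_neg | take(1)

Check, running the answer program on each example:
  [-36, 14, 24, 28, 38, 33, 24, -13] -> [-13, 24, 33, 38, 28, 24, 14, -36] -> [-13, 24, 33] -> [13, -24, -33] -> [13]
  [29, -46, 26, -28, -22, -14] -> [-14, -22, -28, 26, -46, 29] -> [-14, -22, -28] -> [14, 22, 28] -> [14]
  [-1, 31, 41, 31, -41, 20, -47] -> [-47, 20, -41, 31, 41, 31, -1] -> [-47, 20, -41] -> [47, -20, 41] -> [47]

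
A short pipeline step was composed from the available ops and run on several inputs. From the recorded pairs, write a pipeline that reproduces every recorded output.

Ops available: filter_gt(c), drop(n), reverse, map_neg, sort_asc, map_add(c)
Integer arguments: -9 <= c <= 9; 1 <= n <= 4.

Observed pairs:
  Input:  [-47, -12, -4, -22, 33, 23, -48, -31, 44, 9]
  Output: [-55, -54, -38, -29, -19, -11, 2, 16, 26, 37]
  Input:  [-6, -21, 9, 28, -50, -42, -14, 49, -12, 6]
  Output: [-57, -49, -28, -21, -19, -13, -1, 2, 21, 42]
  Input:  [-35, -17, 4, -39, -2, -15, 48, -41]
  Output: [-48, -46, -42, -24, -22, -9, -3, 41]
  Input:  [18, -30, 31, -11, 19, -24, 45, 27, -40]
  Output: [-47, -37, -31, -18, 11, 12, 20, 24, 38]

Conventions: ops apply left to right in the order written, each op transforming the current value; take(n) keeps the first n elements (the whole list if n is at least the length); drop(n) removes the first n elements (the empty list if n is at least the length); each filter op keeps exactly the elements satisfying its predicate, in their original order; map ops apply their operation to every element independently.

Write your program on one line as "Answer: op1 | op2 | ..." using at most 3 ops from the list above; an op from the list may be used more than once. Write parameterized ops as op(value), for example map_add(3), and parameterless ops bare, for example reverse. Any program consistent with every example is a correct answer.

sort_asc | map_add(-2) | map_add(-5)

Check, running the answer program on each example:
  [-47, -12, -4, -22, 33, 23, -48, -31, 44, 9] -> [-48, -47, -31, -22, -12, -4, 9, 23, 33, 44] -> [-50, -49, -33, -24, -14, -6, 7, 21, 31, 42] -> [-55, -54, -38, -29, -19, -11, 2, 16, 26, 37]
  [-6, -21, 9, 28, -50, -42, -14, 49, -12, 6] -> [-50, -42, -21, -14, -12, -6, 6, 9, 28, 49] -> [-52, -44, -23, -16, -14, -8, 4, 7, 26, 47] -> [-57, -49, -28, -21, -19, -13, -1, 2, 21, 42]
  [-35, -17, 4, -39, -2, -15, 48, -41] -> [-41, -39, -35, -17, -15, -2, 4, 48] -> [-43, -41, -37, -19, -17, -4, 2, 46] -> [-48, -46, -42, -24, -22, -9, -3, 41]
  [18, -30, 31, -11, 19, -24, 45, 27, -40] -> [-40, -30, -24, -11, 18, 19, 27, 31, 45] -> [-42, -32, -26, -13, 16, 17, 25, 29, 43] -> [-47, -37, -31, -18, 11, 12, 20, 24, 38]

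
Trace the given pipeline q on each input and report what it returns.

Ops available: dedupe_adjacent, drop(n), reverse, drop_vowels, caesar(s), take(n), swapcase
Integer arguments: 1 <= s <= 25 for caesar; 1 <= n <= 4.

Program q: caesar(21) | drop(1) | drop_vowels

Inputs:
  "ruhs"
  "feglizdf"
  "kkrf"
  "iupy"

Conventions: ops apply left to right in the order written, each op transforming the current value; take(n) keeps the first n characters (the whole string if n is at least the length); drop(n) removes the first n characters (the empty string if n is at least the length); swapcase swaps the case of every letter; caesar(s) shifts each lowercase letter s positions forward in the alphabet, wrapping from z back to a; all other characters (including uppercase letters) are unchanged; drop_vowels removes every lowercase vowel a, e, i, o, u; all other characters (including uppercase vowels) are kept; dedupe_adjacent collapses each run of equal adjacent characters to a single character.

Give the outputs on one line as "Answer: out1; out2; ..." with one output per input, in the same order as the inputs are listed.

"pcn"; "zbgdy"; "fm"; "pkt"

Execution, op by op:
  "ruhs" -> "mpcn" -> "pcn" -> "pcn"
  "feglizdf" -> "azbgduya" -> "zbgduya" -> "zbgdy"
  "kkrf" -> "ffma" -> "fma" -> "fm"
  "iupy" -> "dpkt" -> "pkt" -> "pkt"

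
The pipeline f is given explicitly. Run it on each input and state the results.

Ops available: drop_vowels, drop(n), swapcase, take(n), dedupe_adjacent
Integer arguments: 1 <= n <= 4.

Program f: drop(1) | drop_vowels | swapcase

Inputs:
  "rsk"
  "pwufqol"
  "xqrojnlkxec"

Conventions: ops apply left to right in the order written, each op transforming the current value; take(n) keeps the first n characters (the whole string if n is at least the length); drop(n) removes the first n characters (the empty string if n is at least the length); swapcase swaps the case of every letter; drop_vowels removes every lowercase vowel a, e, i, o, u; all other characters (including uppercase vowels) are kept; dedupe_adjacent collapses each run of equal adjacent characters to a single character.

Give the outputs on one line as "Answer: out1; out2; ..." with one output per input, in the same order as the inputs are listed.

"SK"; "WFQL"; "QRJNLKXC"

Execution, op by op:
  "rsk" -> "sk" -> "sk" -> "SK"
  "pwufqol" -> "wufqol" -> "wfql" -> "WFQL"
  "xqrojnlkxec" -> "qrojnlkxec" -> "qrjnlkxc" -> "QRJNLKXC"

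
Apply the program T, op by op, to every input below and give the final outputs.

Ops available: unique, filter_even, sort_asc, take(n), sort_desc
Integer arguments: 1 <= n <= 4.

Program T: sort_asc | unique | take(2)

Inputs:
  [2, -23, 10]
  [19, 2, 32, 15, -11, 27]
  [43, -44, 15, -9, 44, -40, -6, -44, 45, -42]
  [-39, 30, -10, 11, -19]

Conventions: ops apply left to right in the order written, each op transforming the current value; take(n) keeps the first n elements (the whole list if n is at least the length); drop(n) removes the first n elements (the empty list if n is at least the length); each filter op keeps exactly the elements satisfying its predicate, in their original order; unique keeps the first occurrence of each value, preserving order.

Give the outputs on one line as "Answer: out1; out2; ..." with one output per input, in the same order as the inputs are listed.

[-23, 2]; [-11, 2]; [-44, -42]; [-39, -19]

Execution, op by op:
  [2, -23, 10] -> [-23, 2, 10] -> [-23, 2, 10] -> [-23, 2]
  [19, 2, 32, 15, -11, 27] -> [-11, 2, 15, 19, 27, 32] -> [-11, 2, 15, 19, 27, 32] -> [-11, 2]
  [43, -44, 15, -9, 44, -40, -6, -44, 45, -42] -> [-44, -44, -42, -40, -9, -6, 15, 43, 44, 45] -> [-44, -42, -40, -9, -6, 15, 43, 44, 45] -> [-44, -42]
  [-39, 30, -10, 11, -19] -> [-39, -19, -10, 11, 30] -> [-39, -19, -10, 11, 30] -> [-39, -19]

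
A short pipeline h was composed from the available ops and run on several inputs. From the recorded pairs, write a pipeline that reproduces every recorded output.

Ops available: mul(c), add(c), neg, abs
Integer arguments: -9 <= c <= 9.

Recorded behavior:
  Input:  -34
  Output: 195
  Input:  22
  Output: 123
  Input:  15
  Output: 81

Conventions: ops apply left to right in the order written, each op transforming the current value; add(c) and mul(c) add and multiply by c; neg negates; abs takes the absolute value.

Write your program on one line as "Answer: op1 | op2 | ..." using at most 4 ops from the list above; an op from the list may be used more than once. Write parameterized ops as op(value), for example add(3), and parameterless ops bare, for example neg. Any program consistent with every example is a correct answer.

mul(3) | mul(2) | abs | add(-9)

Check, running the answer program on each example:
  -34 -> -102 -> -204 -> 204 -> 195
  22 -> 66 -> 132 -> 132 -> 123
  15 -> 45 -> 90 -> 90 -> 81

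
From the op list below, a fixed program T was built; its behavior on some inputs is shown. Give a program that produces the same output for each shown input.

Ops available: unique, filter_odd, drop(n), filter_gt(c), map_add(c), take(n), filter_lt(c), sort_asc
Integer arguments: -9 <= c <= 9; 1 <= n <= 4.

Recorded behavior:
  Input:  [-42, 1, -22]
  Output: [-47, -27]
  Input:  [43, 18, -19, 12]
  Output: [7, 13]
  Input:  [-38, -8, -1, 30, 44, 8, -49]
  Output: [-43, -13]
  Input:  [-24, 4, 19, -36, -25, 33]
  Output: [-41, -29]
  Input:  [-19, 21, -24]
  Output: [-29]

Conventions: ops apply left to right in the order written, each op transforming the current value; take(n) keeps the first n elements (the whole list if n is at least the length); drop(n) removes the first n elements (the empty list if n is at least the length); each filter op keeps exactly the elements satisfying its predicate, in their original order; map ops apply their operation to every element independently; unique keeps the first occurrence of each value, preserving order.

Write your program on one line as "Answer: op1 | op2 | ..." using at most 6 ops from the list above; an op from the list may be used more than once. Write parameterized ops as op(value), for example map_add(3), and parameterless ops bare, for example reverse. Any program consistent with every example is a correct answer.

sort_asc | map_add(-3) | filter_odd | map_add(-1) | map_add(-1) | take(2)

Check, running the answer program on each example:
  [-42, 1, -22] -> [-42, -22, 1] -> [-45, -25, -2] -> [-45, -25] -> [-46, -26] -> [-47, -27] -> [-47, -27]
  [43, 18, -19, 12] -> [-19, 12, 18, 43] -> [-22, 9, 15, 40] -> [9, 15] -> [8, 14] -> [7, 13] -> [7, 13]
  [-38, -8, -1, 30, 44, 8, -49] -> [-49, -38, -8, -1, 8, 30, 44] -> [-52, -41, -11, -4, 5, 27, 41] -> [-41, -11, 5, 27, 41] -> [-42, -12, 4, 26, 40] -> [-43, -13, 3, 25, 39] -> [-43, -13]
  [-24, 4, 19, -36, -25, 33] -> [-36, -25, -24, 4, 19, 33] -> [-39, -28, -27, 1, 16, 30] -> [-39, -27, 1] -> [-40, -28, 0] -> [-41, -29, -1] -> [-41, -29]
  [-19, 21, -24] -> [-24, -19, 21] -> [-27, -22, 18] -> [-27] -> [-28] -> [-29] -> [-29]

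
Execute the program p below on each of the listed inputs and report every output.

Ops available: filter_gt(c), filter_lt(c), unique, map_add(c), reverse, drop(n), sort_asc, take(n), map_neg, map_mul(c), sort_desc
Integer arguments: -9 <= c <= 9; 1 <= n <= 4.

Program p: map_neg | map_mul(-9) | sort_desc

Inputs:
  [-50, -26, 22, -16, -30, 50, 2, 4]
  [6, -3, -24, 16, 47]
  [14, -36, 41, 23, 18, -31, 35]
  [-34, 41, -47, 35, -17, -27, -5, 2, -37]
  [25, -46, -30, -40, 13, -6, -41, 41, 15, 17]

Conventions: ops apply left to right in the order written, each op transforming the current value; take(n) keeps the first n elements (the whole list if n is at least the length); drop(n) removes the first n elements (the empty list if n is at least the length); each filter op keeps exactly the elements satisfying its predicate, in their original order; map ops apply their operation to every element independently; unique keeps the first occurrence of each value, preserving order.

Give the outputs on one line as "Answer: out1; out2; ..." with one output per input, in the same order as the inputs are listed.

Execution, op by op:
  [-50, -26, 22, -16, -30, 50, 2, 4] -> [50, 26, -22, 16, 30, -50, -2, -4] -> [-450, -234, 198, -144, -270, 450, 18, 36] -> [450, 198, 36, 18, -144, -234, -270, -450]
  [6, -3, -24, 16, 47] -> [-6, 3, 24, -16, -47] -> [54, -27, -216, 144, 423] -> [423, 144, 54, -27, -216]
  [14, -36, 41, 23, 18, -31, 35] -> [-14, 36, -41, -23, -18, 31, -35] -> [126, -324, 369, 207, 162, -279, 315] -> [369, 315, 207, 162, 126, -279, -324]
  [-34, 41, -47, 35, -17, -27, -5, 2, -37] -> [34, -41, 47, -35, 17, 27, 5, -2, 37] -> [-306, 369, -423, 315, -153, -243, -45, 18, -333] -> [369, 315, 18, -45, -153, -243, -306, -333, -423]
  [25, -46, -30, -40, 13, -6, -41, 41, 15, 17] -> [-25, 46, 30, 40, -13, 6, 41, -41, -15, -17] -> [225, -414, -270, -360, 117, -54, -369, 369, 135, 153] -> [369, 225, 153, 135, 117, -54, -270, -360, -369, -414]

[450, 198, 36, 18, -144, -234, -270, -450]; [423, 144, 54, -27, -216]; [369, 315, 207, 162, 126, -279, -324]; [369, 315, 18, -45, -153, -243, -306, -333, -423]; [369, 225, 153, 135, 117, -54, -270, -360, -369, -414]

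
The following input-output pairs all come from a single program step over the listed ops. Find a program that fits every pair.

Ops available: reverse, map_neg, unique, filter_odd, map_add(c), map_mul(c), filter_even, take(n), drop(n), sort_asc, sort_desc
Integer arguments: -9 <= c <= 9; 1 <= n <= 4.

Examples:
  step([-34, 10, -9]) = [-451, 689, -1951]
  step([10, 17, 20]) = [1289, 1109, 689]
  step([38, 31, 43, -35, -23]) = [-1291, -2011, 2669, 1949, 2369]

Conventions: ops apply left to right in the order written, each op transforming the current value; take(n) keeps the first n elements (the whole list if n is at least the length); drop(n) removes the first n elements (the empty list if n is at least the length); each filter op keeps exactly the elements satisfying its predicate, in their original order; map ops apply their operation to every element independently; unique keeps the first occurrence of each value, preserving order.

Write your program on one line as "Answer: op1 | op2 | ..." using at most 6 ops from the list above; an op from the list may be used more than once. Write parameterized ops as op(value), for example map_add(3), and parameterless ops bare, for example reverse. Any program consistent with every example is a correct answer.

reverse | map_mul(5) | map_add(7) | map_mul(-4) | map_mul(-3) | map_add(5)

Check, running the answer program on each example:
  [-34, 10, -9] -> [-9, 10, -34] -> [-45, 50, -170] -> [-38, 57, -163] -> [152, -228, 652] -> [-456, 684, -1956] -> [-451, 689, -1951]
  [10, 17, 20] -> [20, 17, 10] -> [100, 85, 50] -> [107, 92, 57] -> [-428, -368, -228] -> [1284, 1104, 684] -> [1289, 1109, 689]
  [38, 31, 43, -35, -23] -> [-23, -35, 43, 31, 38] -> [-115, -175, 215, 155, 190] -> [-108, -168, 222, 162, 197] -> [432, 672, -888, -648, -788] -> [-1296, -2016, 2664, 1944, 2364] -> [-1291, -2011, 2669, 1949, 2369]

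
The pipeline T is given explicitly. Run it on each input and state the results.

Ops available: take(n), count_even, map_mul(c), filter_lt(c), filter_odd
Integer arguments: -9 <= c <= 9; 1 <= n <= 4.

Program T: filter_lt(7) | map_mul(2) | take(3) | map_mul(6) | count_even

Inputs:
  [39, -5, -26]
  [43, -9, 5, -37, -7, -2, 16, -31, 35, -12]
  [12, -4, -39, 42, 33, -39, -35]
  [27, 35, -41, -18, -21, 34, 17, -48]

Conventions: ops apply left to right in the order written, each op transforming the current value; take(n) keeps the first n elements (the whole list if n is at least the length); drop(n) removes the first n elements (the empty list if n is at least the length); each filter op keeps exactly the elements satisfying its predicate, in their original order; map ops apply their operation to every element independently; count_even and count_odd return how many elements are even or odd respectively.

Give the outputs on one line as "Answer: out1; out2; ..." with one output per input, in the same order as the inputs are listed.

Execution, op by op:
  [39, -5, -26] -> [-5, -26] -> [-10, -52] -> [-10, -52] -> [-60, -312] -> 2
  [43, -9, 5, -37, -7, -2, 16, -31, 35, -12] -> [-9, 5, -37, -7, -2, -31, -12] -> [-18, 10, -74, -14, -4, -62, -24] -> [-18, 10, -74] -> [-108, 60, -444] -> 3
  [12, -4, -39, 42, 33, -39, -35] -> [-4, -39, -39, -35] -> [-8, -78, -78, -70] -> [-8, -78, -78] -> [-48, -468, -468] -> 3
  [27, 35, -41, -18, -21, 34, 17, -48] -> [-41, -18, -21, -48] -> [-82, -36, -42, -96] -> [-82, -36, -42] -> [-492, -216, -252] -> 3

2; 3; 3; 3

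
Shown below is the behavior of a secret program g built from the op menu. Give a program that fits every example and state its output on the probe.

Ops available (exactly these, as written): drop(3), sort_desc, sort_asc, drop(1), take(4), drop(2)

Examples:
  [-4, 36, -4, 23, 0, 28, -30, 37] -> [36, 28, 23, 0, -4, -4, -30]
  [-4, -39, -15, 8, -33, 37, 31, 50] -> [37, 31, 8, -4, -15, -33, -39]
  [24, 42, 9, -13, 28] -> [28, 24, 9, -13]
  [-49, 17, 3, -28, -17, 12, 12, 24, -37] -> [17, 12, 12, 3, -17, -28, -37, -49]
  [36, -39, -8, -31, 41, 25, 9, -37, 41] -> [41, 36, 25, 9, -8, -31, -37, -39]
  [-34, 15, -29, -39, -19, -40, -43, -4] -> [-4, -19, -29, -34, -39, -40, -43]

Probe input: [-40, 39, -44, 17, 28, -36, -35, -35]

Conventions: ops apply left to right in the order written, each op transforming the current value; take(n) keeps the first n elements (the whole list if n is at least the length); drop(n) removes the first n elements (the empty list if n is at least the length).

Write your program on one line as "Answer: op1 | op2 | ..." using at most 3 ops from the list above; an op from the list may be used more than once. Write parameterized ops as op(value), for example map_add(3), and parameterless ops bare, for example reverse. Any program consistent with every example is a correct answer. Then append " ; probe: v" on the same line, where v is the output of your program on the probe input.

sort_desc | drop(1) ; probe: [28, 17, -35, -35, -36, -40, -44]

Check, running the answer program on each example:
  [-4, 36, -4, 23, 0, 28, -30, 37] -> [37, 36, 28, 23, 0, -4, -4, -30] -> [36, 28, 23, 0, -4, -4, -30]
  [-4, -39, -15, 8, -33, 37, 31, 50] -> [50, 37, 31, 8, -4, -15, -33, -39] -> [37, 31, 8, -4, -15, -33, -39]
  [24, 42, 9, -13, 28] -> [42, 28, 24, 9, -13] -> [28, 24, 9, -13]
  [-49, 17, 3, -28, -17, 12, 12, 24, -37] -> [24, 17, 12, 12, 3, -17, -28, -37, -49] -> [17, 12, 12, 3, -17, -28, -37, -49]
  [36, -39, -8, -31, 41, 25, 9, -37, 41] -> [41, 41, 36, 25, 9, -8, -31, -37, -39] -> [41, 36, 25, 9, -8, -31, -37, -39]
  [-34, 15, -29, -39, -19, -40, -43, -4] -> [15, -4, -19, -29, -34, -39, -40, -43] -> [-4, -19, -29, -34, -39, -40, -43]
  probe: [-40, 39, -44, 17, 28, -36, -35, -35] -> [39, 28, 17, -35, -35, -36, -40, -44] -> [28, 17, -35, -35, -36, -40, -44]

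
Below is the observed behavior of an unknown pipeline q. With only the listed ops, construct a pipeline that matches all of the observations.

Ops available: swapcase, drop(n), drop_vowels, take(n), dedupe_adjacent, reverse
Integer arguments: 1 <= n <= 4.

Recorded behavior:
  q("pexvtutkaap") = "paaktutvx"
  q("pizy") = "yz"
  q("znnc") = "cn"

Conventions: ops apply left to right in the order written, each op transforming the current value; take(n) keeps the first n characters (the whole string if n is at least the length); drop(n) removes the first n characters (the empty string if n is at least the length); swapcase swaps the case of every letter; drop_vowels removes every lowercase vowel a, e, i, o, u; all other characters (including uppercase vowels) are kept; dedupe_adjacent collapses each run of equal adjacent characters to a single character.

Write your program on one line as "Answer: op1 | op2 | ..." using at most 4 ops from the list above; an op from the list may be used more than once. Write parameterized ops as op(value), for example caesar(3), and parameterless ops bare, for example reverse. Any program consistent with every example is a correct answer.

drop(1) | drop(1) | reverse

Check, running the answer program on each example:
  "pexvtutkaap" -> "exvtutkaap" -> "xvtutkaap" -> "paaktutvx"
  "pizy" -> "izy" -> "zy" -> "yz"
  "znnc" -> "nnc" -> "nc" -> "cn"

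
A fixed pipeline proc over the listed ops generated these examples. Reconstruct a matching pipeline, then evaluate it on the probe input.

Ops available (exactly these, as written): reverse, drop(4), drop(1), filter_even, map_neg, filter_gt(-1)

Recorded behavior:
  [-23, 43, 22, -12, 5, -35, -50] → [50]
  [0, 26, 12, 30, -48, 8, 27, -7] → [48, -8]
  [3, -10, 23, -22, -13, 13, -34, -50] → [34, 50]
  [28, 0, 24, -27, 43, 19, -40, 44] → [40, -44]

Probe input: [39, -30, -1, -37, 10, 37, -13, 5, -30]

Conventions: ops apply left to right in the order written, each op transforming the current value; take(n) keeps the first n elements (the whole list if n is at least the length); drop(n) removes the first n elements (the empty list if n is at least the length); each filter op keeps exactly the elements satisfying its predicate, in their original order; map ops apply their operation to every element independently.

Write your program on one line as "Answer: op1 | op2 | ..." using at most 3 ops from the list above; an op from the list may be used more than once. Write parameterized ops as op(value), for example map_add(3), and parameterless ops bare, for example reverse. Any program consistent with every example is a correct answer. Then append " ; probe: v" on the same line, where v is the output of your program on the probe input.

map_neg | drop(4) | filter_even ; probe: [-10, 30]

Check, running the answer program on each example:
  [-23, 43, 22, -12, 5, -35, -50] -> [23, -43, -22, 12, -5, 35, 50] -> [-5, 35, 50] -> [50]
  [0, 26, 12, 30, -48, 8, 27, -7] -> [0, -26, -12, -30, 48, -8, -27, 7] -> [48, -8, -27, 7] -> [48, -8]
  [3, -10, 23, -22, -13, 13, -34, -50] -> [-3, 10, -23, 22, 13, -13, 34, 50] -> [13, -13, 34, 50] -> [34, 50]
  [28, 0, 24, -27, 43, 19, -40, 44] -> [-28, 0, -24, 27, -43, -19, 40, -44] -> [-43, -19, 40, -44] -> [40, -44]
  probe: [39, -30, -1, -37, 10, 37, -13, 5, -30] -> [-39, 30, 1, 37, -10, -37, 13, -5, 30] -> [-10, -37, 13, -5, 30] -> [-10, 30]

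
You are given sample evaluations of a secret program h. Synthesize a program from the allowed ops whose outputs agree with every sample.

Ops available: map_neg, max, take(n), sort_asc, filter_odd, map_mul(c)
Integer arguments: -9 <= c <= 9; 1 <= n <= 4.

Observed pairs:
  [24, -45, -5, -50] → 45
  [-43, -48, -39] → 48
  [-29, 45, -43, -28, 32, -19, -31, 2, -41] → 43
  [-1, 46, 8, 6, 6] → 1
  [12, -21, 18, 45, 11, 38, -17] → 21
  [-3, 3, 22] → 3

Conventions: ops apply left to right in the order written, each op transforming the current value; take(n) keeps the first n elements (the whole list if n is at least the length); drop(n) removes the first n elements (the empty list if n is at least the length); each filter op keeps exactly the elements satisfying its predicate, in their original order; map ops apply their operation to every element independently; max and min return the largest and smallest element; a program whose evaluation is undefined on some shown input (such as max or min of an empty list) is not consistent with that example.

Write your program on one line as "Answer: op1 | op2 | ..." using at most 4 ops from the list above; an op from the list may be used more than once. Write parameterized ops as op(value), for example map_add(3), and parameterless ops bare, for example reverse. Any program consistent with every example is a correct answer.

take(3) | map_neg | max

Check, running the answer program on each example:
  [24, -45, -5, -50] -> [24, -45, -5] -> [-24, 45, 5] -> 45
  [-43, -48, -39] -> [-43, -48, -39] -> [43, 48, 39] -> 48
  [-29, 45, -43, -28, 32, -19, -31, 2, -41] -> [-29, 45, -43] -> [29, -45, 43] -> 43
  [-1, 46, 8, 6, 6] -> [-1, 46, 8] -> [1, -46, -8] -> 1
  [12, -21, 18, 45, 11, 38, -17] -> [12, -21, 18] -> [-12, 21, -18] -> 21
  [-3, 3, 22] -> [-3, 3, 22] -> [3, -3, -22] -> 3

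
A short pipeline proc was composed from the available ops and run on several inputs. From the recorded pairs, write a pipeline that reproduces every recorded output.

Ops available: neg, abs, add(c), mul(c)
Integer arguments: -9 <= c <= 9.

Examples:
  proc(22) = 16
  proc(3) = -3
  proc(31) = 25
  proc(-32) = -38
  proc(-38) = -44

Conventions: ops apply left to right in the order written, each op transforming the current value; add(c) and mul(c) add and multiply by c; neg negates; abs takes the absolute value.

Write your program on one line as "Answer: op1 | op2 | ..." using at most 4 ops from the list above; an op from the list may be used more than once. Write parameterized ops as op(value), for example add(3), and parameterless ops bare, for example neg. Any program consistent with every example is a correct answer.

neg | add(6) | neg

Check, running the answer program on each example:
  22 -> -22 -> -16 -> 16
  3 -> -3 -> 3 -> -3
  31 -> -31 -> -25 -> 25
  -32 -> 32 -> 38 -> -38
  -38 -> 38 -> 44 -> -44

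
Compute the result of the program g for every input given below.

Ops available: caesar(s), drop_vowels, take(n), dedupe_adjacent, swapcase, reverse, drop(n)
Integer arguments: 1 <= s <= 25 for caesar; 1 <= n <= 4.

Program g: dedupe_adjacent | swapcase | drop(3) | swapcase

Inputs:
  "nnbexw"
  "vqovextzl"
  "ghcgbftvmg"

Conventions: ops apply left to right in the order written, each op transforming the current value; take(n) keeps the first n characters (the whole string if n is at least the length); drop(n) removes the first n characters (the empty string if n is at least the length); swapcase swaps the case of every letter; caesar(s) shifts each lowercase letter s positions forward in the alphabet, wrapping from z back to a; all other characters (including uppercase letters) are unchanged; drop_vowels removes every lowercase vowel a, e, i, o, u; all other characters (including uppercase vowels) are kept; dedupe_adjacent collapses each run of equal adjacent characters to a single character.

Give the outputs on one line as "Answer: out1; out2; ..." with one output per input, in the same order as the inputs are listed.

Execution, op by op:
  "nnbexw" -> "nbexw" -> "NBEXW" -> "XW" -> "xw"
  "vqovextzl" -> "vqovextzl" -> "VQOVEXTZL" -> "VEXTZL" -> "vextzl"
  "ghcgbftvmg" -> "ghcgbftvmg" -> "GHCGBFTVMG" -> "GBFTVMG" -> "gbftvmg"

"xw"; "vextzl"; "gbftvmg"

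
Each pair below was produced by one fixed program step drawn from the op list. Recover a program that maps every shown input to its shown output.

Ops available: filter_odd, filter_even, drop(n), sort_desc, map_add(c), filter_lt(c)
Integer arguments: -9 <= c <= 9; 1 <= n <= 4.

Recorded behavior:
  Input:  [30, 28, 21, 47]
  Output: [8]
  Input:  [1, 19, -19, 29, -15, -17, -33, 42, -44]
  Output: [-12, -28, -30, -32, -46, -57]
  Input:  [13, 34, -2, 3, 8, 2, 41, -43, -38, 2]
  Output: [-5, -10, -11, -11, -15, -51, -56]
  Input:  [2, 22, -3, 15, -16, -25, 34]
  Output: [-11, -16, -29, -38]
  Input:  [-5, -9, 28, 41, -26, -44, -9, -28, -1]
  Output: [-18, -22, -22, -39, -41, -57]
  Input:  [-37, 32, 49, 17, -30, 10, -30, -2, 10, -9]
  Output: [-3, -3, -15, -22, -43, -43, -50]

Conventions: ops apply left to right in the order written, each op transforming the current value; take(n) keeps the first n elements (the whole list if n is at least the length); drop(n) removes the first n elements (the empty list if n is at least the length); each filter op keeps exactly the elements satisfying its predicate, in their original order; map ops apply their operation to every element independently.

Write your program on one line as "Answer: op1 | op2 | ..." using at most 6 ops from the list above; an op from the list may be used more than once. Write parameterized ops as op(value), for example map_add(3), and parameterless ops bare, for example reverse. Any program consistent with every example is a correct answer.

sort_desc | map_add(-7) | map_add(1) | drop(3) | map_add(1) | map_add(-8)

Check, running the answer program on each example:
  [30, 28, 21, 47] -> [47, 30, 28, 21] -> [40, 23, 21, 14] -> [41, 24, 22, 15] -> [15] -> [16] -> [8]
  [1, 19, -19, 29, -15, -17, -33, 42, -44] -> [42, 29, 19, 1, -15, -17, -19, -33, -44] -> [35, 22, 12, -6, -22, -24, -26, -40, -51] -> [36, 23, 13, -5, -21, -23, -25, -39, -50] -> [-5, -21, -23, -25, -39, -50] -> [-4, -20, -22, -24, -38, -49] -> [-12, -28, -30, -32, -46, -57]
  [13, 34, -2, 3, 8, 2, 41, -43, -38, 2] -> [41, 34, 13, 8, 3, 2, 2, -2, -38, -43] -> [34, 27, 6, 1, -4, -5, -5, -9, -45, -50] -> [35, 28, 7, 2, -3, -4, -4, -8, -44, -49] -> [2, -3, -4, -4, -8, -44, -49] -> [3, -2, -3, -3, -7, -43, -48] -> [-5, -10, -11, -11, -15, -51, -56]
  [2, 22, -3, 15, -16, -25, 34] -> [34, 22, 15, 2, -3, -16, -25] -> [27, 15, 8, -5, -10, -23, -32] -> [28, 16, 9, -4, -9, -22, -31] -> [-4, -9, -22, -31] -> [-3, -8, -21, -30] -> [-11, -16, -29, -38]
  [-5, -9, 28, 41, -26, -44, -9, -28, -1] -> [41, 28, -1, -5, -9, -9, -26, -28, -44] -> [34, 21, -8, -12, -16, -16, -33, -35, -51] -> [35, 22, -7, -11, -15, -15, -32, -34, -50] -> [-11, -15, -15, -32, -34, -50] -> [-10, -14, -14, -31, -33, -49] -> [-18, -22, -22, -39, -41, -57]
  [-37, 32, 49, 17, -30, 10, -30, -2, 10, -9] -> [49, 32, 17, 10, 10, -2, -9, -30, -30, -37] -> [42, 25, 10, 3, 3, -9, -16, -37, -37, -44] -> [43, 26, 11, 4, 4, -8, -15, -36, -36, -43] -> [4, 4, -8, -15, -36, -36, -43] -> [5, 5, -7, -14, -35, -35, -42] -> [-3, -3, -15, -22, -43, -43, -50]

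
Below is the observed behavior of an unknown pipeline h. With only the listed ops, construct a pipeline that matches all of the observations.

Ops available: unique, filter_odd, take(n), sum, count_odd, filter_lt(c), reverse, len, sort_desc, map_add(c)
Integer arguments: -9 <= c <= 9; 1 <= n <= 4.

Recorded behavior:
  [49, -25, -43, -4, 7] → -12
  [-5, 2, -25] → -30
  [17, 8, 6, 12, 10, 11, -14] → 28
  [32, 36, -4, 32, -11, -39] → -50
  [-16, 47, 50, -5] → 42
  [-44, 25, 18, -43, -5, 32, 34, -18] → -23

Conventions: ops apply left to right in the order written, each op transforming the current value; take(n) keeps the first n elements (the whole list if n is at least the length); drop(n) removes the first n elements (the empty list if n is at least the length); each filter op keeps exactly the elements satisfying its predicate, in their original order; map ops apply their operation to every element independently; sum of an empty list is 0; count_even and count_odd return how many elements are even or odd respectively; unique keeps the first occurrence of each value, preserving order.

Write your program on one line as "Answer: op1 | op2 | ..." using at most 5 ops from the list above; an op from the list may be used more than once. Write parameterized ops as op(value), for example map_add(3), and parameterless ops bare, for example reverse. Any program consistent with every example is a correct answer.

unique | sort_desc | filter_odd | sum

Check, running the answer program on each example:
  [49, -25, -43, -4, 7] -> [49, -25, -43, -4, 7] -> [49, 7, -4, -25, -43] -> [49, 7, -25, -43] -> -12
  [-5, 2, -25] -> [-5, 2, -25] -> [2, -5, -25] -> [-5, -25] -> -30
  [17, 8, 6, 12, 10, 11, -14] -> [17, 8, 6, 12, 10, 11, -14] -> [17, 12, 11, 10, 8, 6, -14] -> [17, 11] -> 28
  [32, 36, -4, 32, -11, -39] -> [32, 36, -4, -11, -39] -> [36, 32, -4, -11, -39] -> [-11, -39] -> -50
  [-16, 47, 50, -5] -> [-16, 47, 50, -5] -> [50, 47, -5, -16] -> [47, -5] -> 42
  [-44, 25, 18, -43, -5, 32, 34, -18] -> [-44, 25, 18, -43, -5, 32, 34, -18] -> [34, 32, 25, 18, -5, -18, -43, -44] -> [25, -5, -43] -> -23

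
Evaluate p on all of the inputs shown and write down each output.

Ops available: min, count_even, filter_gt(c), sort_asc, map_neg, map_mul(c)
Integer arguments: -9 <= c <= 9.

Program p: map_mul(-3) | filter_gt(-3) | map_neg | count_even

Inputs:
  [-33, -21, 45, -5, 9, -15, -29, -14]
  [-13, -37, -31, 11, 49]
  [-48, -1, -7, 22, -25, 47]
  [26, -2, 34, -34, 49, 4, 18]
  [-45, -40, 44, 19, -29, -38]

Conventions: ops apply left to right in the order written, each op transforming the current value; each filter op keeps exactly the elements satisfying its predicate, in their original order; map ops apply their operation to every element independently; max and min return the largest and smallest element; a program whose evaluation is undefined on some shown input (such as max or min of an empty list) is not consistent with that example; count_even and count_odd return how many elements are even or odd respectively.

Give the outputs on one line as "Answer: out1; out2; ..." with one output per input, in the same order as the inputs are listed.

1; 0; 1; 2; 2

Execution, op by op:
  [-33, -21, 45, -5, 9, -15, -29, -14] -> [99, 63, -135, 15, -27, 45, 87, 42] -> [99, 63, 15, 45, 87, 42] -> [-99, -63, -15, -45, -87, -42] -> 1
  [-13, -37, -31, 11, 49] -> [39, 111, 93, -33, -147] -> [39, 111, 93] -> [-39, -111, -93] -> 0
  [-48, -1, -7, 22, -25, 47] -> [144, 3, 21, -66, 75, -141] -> [144, 3, 21, 75] -> [-144, -3, -21, -75] -> 1
  [26, -2, 34, -34, 49, 4, 18] -> [-78, 6, -102, 102, -147, -12, -54] -> [6, 102] -> [-6, -102] -> 2
  [-45, -40, 44, 19, -29, -38] -> [135, 120, -132, -57, 87, 114] -> [135, 120, 87, 114] -> [-135, -120, -87, -114] -> 2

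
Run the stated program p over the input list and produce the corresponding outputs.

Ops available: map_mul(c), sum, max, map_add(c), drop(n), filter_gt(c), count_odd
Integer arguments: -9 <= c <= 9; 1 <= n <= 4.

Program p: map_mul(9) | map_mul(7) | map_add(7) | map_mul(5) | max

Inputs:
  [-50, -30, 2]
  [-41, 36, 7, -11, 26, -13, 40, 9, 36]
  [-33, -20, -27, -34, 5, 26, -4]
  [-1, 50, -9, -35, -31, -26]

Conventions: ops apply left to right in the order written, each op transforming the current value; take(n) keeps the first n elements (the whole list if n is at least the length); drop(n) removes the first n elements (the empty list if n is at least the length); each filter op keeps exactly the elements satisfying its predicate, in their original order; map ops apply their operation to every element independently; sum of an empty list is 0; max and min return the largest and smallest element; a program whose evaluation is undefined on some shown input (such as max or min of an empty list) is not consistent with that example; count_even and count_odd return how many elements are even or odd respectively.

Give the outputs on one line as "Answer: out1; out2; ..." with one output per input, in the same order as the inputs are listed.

665; 12635; 8225; 15785

Execution, op by op:
  [-50, -30, 2] -> [-450, -270, 18] -> [-3150, -1890, 126] -> [-3143, -1883, 133] -> [-15715, -9415, 665] -> 665
  [-41, 36, 7, -11, 26, -13, 40, 9, 36] -> [-369, 324, 63, -99, 234, -117, 360, 81, 324] -> [-2583, 2268, 441, -693, 1638, -819, 2520, 567, 2268] -> [-2576, 2275, 448, -686, 1645, -812, 2527, 574, 2275] -> [-12880, 11375, 2240, -3430, 8225, -4060, 12635, 2870, 11375] -> 12635
  [-33, -20, -27, -34, 5, 26, -4] -> [-297, -180, -243, -306, 45, 234, -36] -> [-2079, -1260, -1701, -2142, 315, 1638, -252] -> [-2072, -1253, -1694, -2135, 322, 1645, -245] -> [-10360, -6265, -8470, -10675, 1610, 8225, -1225] -> 8225
  [-1, 50, -9, -35, -31, -26] -> [-9, 450, -81, -315, -279, -234] -> [-63, 3150, -567, -2205, -1953, -1638] -> [-56, 3157, -560, -2198, -1946, -1631] -> [-280, 15785, -2800, -10990, -9730, -8155] -> 15785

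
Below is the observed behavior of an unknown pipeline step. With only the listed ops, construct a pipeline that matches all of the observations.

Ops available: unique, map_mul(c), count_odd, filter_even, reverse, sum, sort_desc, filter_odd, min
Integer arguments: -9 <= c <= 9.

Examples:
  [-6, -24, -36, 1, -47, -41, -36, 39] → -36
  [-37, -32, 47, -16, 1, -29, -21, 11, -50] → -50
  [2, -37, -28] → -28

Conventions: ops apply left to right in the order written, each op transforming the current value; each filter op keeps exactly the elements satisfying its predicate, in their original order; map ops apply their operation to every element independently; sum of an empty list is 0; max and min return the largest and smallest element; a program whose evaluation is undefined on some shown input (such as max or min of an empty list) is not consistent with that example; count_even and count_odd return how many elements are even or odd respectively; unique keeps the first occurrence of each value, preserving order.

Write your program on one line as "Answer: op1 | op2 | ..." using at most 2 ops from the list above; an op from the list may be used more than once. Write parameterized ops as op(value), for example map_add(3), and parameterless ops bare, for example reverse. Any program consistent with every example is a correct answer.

filter_even | min

Check, running the answer program on each example:
  [-6, -24, -36, 1, -47, -41, -36, 39] -> [-6, -24, -36, -36] -> -36
  [-37, -32, 47, -16, 1, -29, -21, 11, -50] -> [-32, -16, -50] -> -50
  [2, -37, -28] -> [2, -28] -> -28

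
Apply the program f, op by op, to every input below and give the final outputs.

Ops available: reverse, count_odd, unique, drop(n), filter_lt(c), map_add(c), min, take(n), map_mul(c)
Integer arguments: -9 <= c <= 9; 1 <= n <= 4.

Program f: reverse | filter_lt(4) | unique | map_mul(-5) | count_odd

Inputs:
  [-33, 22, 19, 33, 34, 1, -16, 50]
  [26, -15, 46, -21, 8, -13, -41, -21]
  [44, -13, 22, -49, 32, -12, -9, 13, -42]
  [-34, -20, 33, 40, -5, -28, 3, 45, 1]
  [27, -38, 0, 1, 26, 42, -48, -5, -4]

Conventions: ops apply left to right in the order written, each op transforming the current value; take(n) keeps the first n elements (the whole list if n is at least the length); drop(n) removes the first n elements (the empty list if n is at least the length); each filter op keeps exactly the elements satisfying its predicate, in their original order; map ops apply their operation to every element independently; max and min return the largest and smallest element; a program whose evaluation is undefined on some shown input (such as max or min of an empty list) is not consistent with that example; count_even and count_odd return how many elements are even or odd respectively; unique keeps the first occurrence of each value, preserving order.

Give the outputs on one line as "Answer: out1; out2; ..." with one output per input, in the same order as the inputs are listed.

Execution, op by op:
  [-33, 22, 19, 33, 34, 1, -16, 50] -> [50, -16, 1, 34, 33, 19, 22, -33] -> [-16, 1, -33] -> [-16, 1, -33] -> [80, -5, 165] -> 2
  [26, -15, 46, -21, 8, -13, -41, -21] -> [-21, -41, -13, 8, -21, 46, -15, 26] -> [-21, -41, -13, -21, -15] -> [-21, -41, -13, -15] -> [105, 205, 65, 75] -> 4
  [44, -13, 22, -49, 32, -12, -9, 13, -42] -> [-42, 13, -9, -12, 32, -49, 22, -13, 44] -> [-42, -9, -12, -49, -13] -> [-42, -9, -12, -49, -13] -> [210, 45, 60, 245, 65] -> 3
  [-34, -20, 33, 40, -5, -28, 3, 45, 1] -> [1, 45, 3, -28, -5, 40, 33, -20, -34] -> [1, 3, -28, -5, -20, -34] -> [1, 3, -28, -5, -20, -34] -> [-5, -15, 140, 25, 100, 170] -> 3
  [27, -38, 0, 1, 26, 42, -48, -5, -4] -> [-4, -5, -48, 42, 26, 1, 0, -38, 27] -> [-4, -5, -48, 1, 0, -38] -> [-4, -5, -48, 1, 0, -38] -> [20, 25, 240, -5, 0, 190] -> 2

2; 4; 3; 3; 2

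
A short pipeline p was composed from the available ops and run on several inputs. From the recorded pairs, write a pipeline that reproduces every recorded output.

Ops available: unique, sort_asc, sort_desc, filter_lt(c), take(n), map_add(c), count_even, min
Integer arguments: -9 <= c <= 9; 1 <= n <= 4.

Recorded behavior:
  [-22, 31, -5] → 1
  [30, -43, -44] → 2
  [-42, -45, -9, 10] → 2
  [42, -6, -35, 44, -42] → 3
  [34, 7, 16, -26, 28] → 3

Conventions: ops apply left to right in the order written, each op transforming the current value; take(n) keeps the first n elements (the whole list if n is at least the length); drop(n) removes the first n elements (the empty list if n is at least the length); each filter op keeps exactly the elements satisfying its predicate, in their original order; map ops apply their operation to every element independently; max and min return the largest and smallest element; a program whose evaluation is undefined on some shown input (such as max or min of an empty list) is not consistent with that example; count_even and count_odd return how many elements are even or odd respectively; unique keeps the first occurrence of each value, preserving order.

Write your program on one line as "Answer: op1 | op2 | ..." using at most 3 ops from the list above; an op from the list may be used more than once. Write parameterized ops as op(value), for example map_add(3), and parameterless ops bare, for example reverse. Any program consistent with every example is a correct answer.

take(4) | count_even

Check, running the answer program on each example:
  [-22, 31, -5] -> [-22, 31, -5] -> 1
  [30, -43, -44] -> [30, -43, -44] -> 2
  [-42, -45, -9, 10] -> [-42, -45, -9, 10] -> 2
  [42, -6, -35, 44, -42] -> [42, -6, -35, 44] -> 3
  [34, 7, 16, -26, 28] -> [34, 7, 16, -26] -> 3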